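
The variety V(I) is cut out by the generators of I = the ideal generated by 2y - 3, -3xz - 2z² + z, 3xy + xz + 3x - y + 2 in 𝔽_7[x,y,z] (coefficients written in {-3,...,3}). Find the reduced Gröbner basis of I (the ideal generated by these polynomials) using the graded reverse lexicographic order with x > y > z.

G = {x² - 2x + 3z - 3, xz - 3x - 3, z² + x + 3z + 1, y + 2}

f_1 = 2y - 3, LT = y.
f_2 = -3xz - 2z² + z, LT = xz.
f_3 = 3xy + xz + 3x - y + 2, LT = xy.

S(f_1,f_3): lcm = xy. S = 2xz + x - 2y - 3.
  leading term xz: subtract (-3)·f_2 from 2xz + x - 2y - 3 → z² + x - 2y + 3z - 3
  leading term z²: no divisor's leading term divides it; move z² to the remainder.
  leading term x: no divisor's leading term divides it; move x to the remainder.
  leading term y: subtract (-1)·f_1 from -2y + 3z - 3 → 3z + 1
  leading term z: no divisor's leading term divides it; move 3z to the remainder.
  leading term 1: no divisor's leading term divides it; move 1 to the remainder.
  remainder z² + x + 3z + 1 ≠ 0; add g_4 = z² + x + 3z + 1 to the basis.

S(f_2,g_4): lcm = xz². S = 3z³ - x² - 3xz + 2z² - x.
  leading term z³: subtract (3z)·g_4 from 3z³ - x² - 3xz + 2z² - x → -x² + xz - x - 3z
  leading term x²: no divisor's leading term divides it; move -x² to the remainder.
  leading term xz: subtract (2)·f_2 from xz - x - 3z → -3z² - x + 2z
  leading term z²: subtract (-3)·g_4 from -3z² - x + 2z → 2x - 3z + 3
  leading term x: no divisor's leading term divides it; move 2x to the remainder.
  leading term z: no divisor's leading term divides it; move -3z to the remainder.
  leading term 1: no divisor's leading term divides it; move 3 to the remainder.
  remainder -x² + 2x - 3z + 3 ≠ 0; add g_5 = -x² + 2x - 3z + 3 to the basis.

The other S-polynomials (S(f_1,f_2), S(f_2,f_3), S(f_1,g_4), S(f_3,g_4), S(f_1,g_5), S(f_2,g_5), S(f_3,g_5), S(g_4,g_5)) all reduce to 0 modulo the current basis, so we have a Gröbner basis.
Inter-reduce: drop elements whose leading term is divisible by another's, tail-reduce, and make monic.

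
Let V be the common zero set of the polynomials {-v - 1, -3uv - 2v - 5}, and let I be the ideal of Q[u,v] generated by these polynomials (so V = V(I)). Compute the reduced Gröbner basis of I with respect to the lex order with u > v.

f_1 = -v - 1, LT = v.
f_2 = -3uv - 2v - 5, LT = uv.

S(f_1,f_2): lcm = uv. S = u - 2/3v - 5/3.
  leading term u: no divisor's leading term divides it; move u to the remainder.
  leading term v: subtract (2/3)·f_1 from -2/3v - 5/3 → -1
  leading term 1: no divisor's leading term divides it; move -1 to the remainder.
  remainder u - 1 ≠ 0; add g_3 = u - 1 to the basis.

The other S-polynomials (S(f_1,g_3), S(f_2,g_3)) all reduce to 0 modulo the current basis, so we have a Gröbner basis.
Inter-reduce: drop elements whose leading term is divisible by another's, tail-reduce, and make monic.

G = {u - 1, v + 1}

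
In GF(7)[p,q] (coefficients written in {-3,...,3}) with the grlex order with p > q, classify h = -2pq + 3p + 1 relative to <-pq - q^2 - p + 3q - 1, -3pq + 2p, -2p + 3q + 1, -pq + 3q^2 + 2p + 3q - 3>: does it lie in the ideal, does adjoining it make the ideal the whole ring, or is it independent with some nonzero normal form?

-2pq + 3p + 1 lies in I (it reduces to 0).

First compute the reduced Gröbner basis of I by Buchberger's algorithm.
f_1 = -pq - q^2 - p + 3q - 1, LT = pq.
f_2 = -3pq + 2p, LT = pq.
f_3 = -2p + 3q + 1, LT = p.
f_4 = -pq + 3q^2 + 2p + 3q - 3, LT = pq.

S(f_1,f_2): lcm = pq. S = q^2 - 3p - 3q + 1.
  leading term q^2: no divisor's leading term divides it; move q^2 to the remainder.
  leading term p: subtract (-2)·f_3 from -3p - 3q + 1 → 3q + 3
  leading term q: no divisor's leading term divides it; move 3q to the remainder.
  leading term 1: no divisor's leading term divides it; move 3 to the remainder.
  remainder q^2 + 3q + 3 ≠ 0; add k_5 = q^2 + 3q + 3 to the basis.

S(f_1,f_3): lcm = pq. S = -q^2 + p + q + 1.
  leading term q^2: subtract (-1)·k_5 from -q^2 + p + q + 1 → p - 3q - 3
  leading term p: subtract (3)·f_3 from p - 3q - 3 → 2q + 1
  leading term q: no divisor's leading term divides it; move 2q to the remainder.
  leading term 1: no divisor's leading term divides it; move 1 to the remainder.
  remainder 2q + 1 ≠ 0; add k_6 = 2q + 1 to the basis.

S(f_1,f_4): lcm = pq. S = -3q^2 + 3p - 2.
  leading term q^2: subtract (-3)·k_5 from -3q^2 + 3p - 2 → 3p + 2q
  leading term p: subtract (2)·f_3 from 3p + 2q → 3q - 2
  leading term q: subtract (-2)·k_6 from 3q - 2 → 0
  remainder 0.

S(f_2,f_3): lcm = pq. S = -2q^2 - 3p - 3q.
  leading term q^2: subtract (-2)·k_5 from -2q^2 - 3p - 3q → -3p + 3q - 1
  leading term p: subtract (-2)·f_3 from -3p + 3q - 1 → 2q + 1
  leading term q: subtract (1)·k_6 from 2q + 1 → 0
  remainder 0.

S(f_2,f_4): lcm = pq. S = 3q^2 - p + 3q - 3.
  leading term q^2: subtract (3)·k_5 from 3q^2 - p + 3q - 3 → -p + q + 2
  leading term p: subtract (-3)·f_3 from -p + q + 2 → 3q - 2
  leading term q: subtract (-2)·k_6 from 3q - 2 → 0
  remainder 0.

S(f_3,f_4): lcm = pq. S = -2q^2 + 2p - q - 3.
  leading term q^2: subtract (-2)·k_5 from -2q^2 + 2p - q - 3 → 2p - 2q + 3
  leading term p: subtract (-1)·f_3 from 2p - 2q + 3 → q - 3
  leading term q: subtract (-3)·k_6 from q - 3 → 0
  remainder 0.

S(f_1,k_5): lcm = pq^2. S = q^3 - 2pq - 3q^2 - 3p + q.
  leading term q^3: subtract (q)·k_5 from q^3 - 2pq - 3q^2 - 3p + q → -2pq + q^2 - 3p - 2q
  leading term pq: subtract (2)·f_1 from -2pq + q^2 - 3p - 2q → 3q^2 - p - q + 2
  leading term q^2: subtract (3)·k_5 from 3q^2 - p - q + 2 → -p - 3q
  leading term p: subtract (-3)·f_3 from -p - 3q → -q + 3
  leading term q: subtract (3)·k_6 from -q + 3 → 0
  remainder 0.

S(f_2,k_5): lcm = pq^2. S = pq - 3p.
  leading term pq: subtract (-1)·f_1 from pq - 3p → -q^2 + 3p + 3q - 1
  leading term q^2: subtract (-1)·k_5 from -q^2 + 3p + 3q - 1 → 3p - q + 2
  leading term p: subtract (2)·f_3 from 3p - q + 2 → 0
  remainder 0.

S(f_3,k_5): leading monomials are coprime, so the S-polynomial reduces to 0 (Buchberger's first criterion).
S(f_4,k_5): lcm = pq^2. S = -3q^3 + 2pq - 3q^2 - 3p + 3q.
  leading term q^3: subtract (-3q)·k_5 from -3q^3 + 2pq - 3q^2 - 3p + 3q → 2pq - q^2 - 3p - 2q
  leading term pq: subtract (-2)·f_1 from 2pq - q^2 - 3p - 2q → -3q^2 + 2p - 3q - 2
  leading term q^2: subtract (-3)·k_5 from -3q^2 + 2p - 3q - 2 → 2p - q
  leading term p: subtract (-1)·f_3 from 2p - q → 2q + 1
  leading term q: subtract (1)·k_6 from 2q + 1 → 0
  remainder 0.

S(f_1,k_6): lcm = pq. S = q^2 - 3p - 3q + 1.
  leading term q^2: subtract (1)·k_5 from q^2 - 3p - 3q + 1 → -3p + q - 2
  leading term p: subtract (-2)·f_3 from -3p + q - 2 → 0
  remainder 0.

S(f_2,k_6): lcm = pq. S = 0.
  remainder 0.

S(f_3,k_6): leading monomials are coprime, so the S-polynomial reduces to 0 (Buchberger's first criterion).
S(f_4,k_6): lcm = pq. S = -3q^2 + p - 3q + 3.
  leading term q^2: subtract (-3)·k_5 from -3q^2 + p - 3q + 3 → p - q - 2
  leading term p: subtract (3)·f_3 from p - q - 2 → -3q + 2
  leading term q: subtract (2)·k_6 from -3q + 2 → 0
  remainder 0.

S(k_5,k_6): lcm = q^2. S = -q + 3.
  leading term q: subtract (3)·k_6 from -q + 3 → 0
  remainder 0.

Every S-polynomial of the final basis reduces to 0, so we have a Gröbner basis.
Inter-reduce: drop elements whose leading term is divisible by another's, tail-reduce, and make monic.
Reduced Gröbner basis: {p + 2, q - 3}.
Label its elements g_1 = p + 2, g_2 = q - 3.

Reduce h = -2pq + 3p + 1 modulo G:
  leading term pq: subtract (-2q)·g_1 from -2pq + 3p + 1 → 3p - 3q + 1
  leading term p: subtract (3)·g_1 from 3p - 3q + 1 → -3q + 2
  leading term q: subtract (-3)·g_2 from -3q + 2 → 0
  normal form = 0.
Since the normal form is 0, h ∈ I.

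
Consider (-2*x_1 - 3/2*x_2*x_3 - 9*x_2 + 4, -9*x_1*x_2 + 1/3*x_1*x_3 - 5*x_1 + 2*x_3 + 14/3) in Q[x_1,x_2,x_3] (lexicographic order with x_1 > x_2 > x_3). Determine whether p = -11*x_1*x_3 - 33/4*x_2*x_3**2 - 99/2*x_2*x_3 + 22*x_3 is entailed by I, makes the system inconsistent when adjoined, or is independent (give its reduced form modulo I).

First compute the reduced Gröbner basis of I by Buchberger's algorithm.
f_1 = -2*x_1 - 3/2*x_2*x_3 - 9*x_2 + 4, LT = x_1.
f_2 = -9*x_1*x_2 + 1/3*x_1*x_3 - 5*x_1 + 2*x_3 + 14/3, LT = x_1*x_2.

S(f_1,f_2): lcm = x_1*x_2. S = 1/27*x_1*x_3 - 5/9*x_1 + 3/4*x_2**2*x_3 + 9/2*x_2**2 - 2*x_2 + 2/9*x_3 + 14/27.
  reduce S modulo (f_1, f_2):
  remainder 3/4*x_2**2*x_3 + 9/2*x_2**2 - 1/36*x_2*x_3**2 + 1/4*x_2*x_3 + 1/2*x_2 + 8/27*x_3 - 16/27 ≠ 0; add h_3 = 3/4*x_2**2*x_3 + 9/2*x_2**2 - 1/36*x_2*x_3**2 + 1/4*x_2*x_3 + 1/2*x_2 + 8/27*x_3 - 16/27 to the basis.

The other S-polynomials (S(f_1,h_3), S(f_2,h_3)) all reduce to 0 modulo the current basis, so we have a Gröbner basis.
Inter-reduce: drop elements whose leading term is divisible by another's, tail-reduce, and make monic.
Reduced Gröbner basis: {x_1 + 3/4*x_2*x_3 + 9/2*x_2 - 2, x_2**2*x_3 + 6*x_2**2 - 1/27*x_2*x_3**2 + 1/3*x_2*x_3 + 2/3*x_2 + 32/81*x_3 - 64/81}.
Label its elements g_1 = x_1 + 3/4*x_2*x_3 + 9/2*x_2 - 2, g_2 = x_2**2*x_3 + 6*x_2**2 - 1/27*x_2*x_3**2 + 1/3*x_2*x_3 + 2/3*x_2 + 32/81*x_3 - 64/81.

Reduce p = -11*x_1*x_3 - 33/4*x_2*x_3**2 - 99/2*x_2*x_3 + 22*x_3 modulo G:
  leading term x_1*x_3: subtract (-11*x_3)·g_1 from -11*x_1*x_3 - 33/4*x_2*x_3**2 - 99/2*x_2*x_3 + 22*x_3 → 0
  normal form = 0.
Since the normal form is 0, p ∈ I.

The remainder on division by a Gröbner basis is unique — it is the normal form.

-11*x_1*x_3 - 33/4*x_2*x_3**2 - 99/2*x_2*x_3 + 22*x_3 lies in I (it reduces to 0).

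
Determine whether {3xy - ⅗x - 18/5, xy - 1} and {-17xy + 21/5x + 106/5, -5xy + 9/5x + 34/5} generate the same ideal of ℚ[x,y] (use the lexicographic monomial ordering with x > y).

Since reduced Gröbner bases are canonical representatives of ideals under a given ordering, it suffices to compute and compare them.
Buchberger on the first generating set:
f_1 = 3xy - ⅗x - 18/5, LT = xy.
f_2 = xy - 1, LT = xy.

S(f_1,f_2): lcm = xy. S = -⅕x - ⅕.
  leading term x: no divisor's leading term divides it; move -⅕x to the remainder.
  leading term 1: no divisor's leading term divides it; move -⅕ to the remainder.
  remainder -⅕x - ⅕ ≠ 0; add g_3 = -⅕x - ⅕ to the basis.

S(f_1,g_3): lcm = xy. S = -⅕x - y - 6/5.
  leading term x: subtract (1)·g_3 from -⅕x - y - 6/5 → -y - 1
  leading term y: no divisor's leading term divides it; move -y to the remainder.
  leading term 1: no divisor's leading term divides it; move -1 to the remainder.
  remainder -y - 1 ≠ 0; add g_4 = -y - 1 to the basis.

The other S-polynomials (S(f_2,g_3), S(f_1,g_4), S(f_2,g_4), S(g_3,g_4)) all reduce to 0 modulo the current basis, so we have a Gröbner basis.
Inter-reduce: drop elements whose leading term is divisible by another's, tail-reduce, and make monic.
Reduced Gröbner basis: {x + 1, y + 1}.

Buchberger on the second generating set:
h_1 = -17xy + 21/5x + 106/5, LT = xy.
h_2 = -5xy + 9/5x + 34/5, LT = xy.

S(h_1,h_2): lcm = xy. S = 48/425x + 48/425.
  leading term x: no divisor's leading term divides it; move 48/425x to the remainder.
  leading term 1: no divisor's leading term divides it; move 48/425 to the remainder.
  remainder 48/425x + 48/425 ≠ 0; add k_3 = 48/425x + 48/425 to the basis.

S(h_1,k_3): lcm = xy. S = -21/85x - y - 106/85.
  leading term x: subtract (-35/16)·k_3 from -21/85x - y - 106/85 → -y - 1
  leading term y: no divisor's leading term divides it; move -y to the remainder.
  leading term 1: no divisor's leading term divides it; move -1 to the remainder.
  remainder -y - 1 ≠ 0; add k_4 = -y - 1 to the basis.

The other S-polynomials (S(h_2,k_3), S(h_1,k_4), S(h_2,k_4), S(k_3,k_4)) all reduce to 0 modulo the current basis, so we have a Gröbner basis.
Inter-reduce: drop elements whose leading term is divisible by another's, tail-reduce, and make monic.
Reduced Gröbner basis: {x + 1, y + 1}.

These coincide, so the ideals are equal.

Yes, the ideals are equal.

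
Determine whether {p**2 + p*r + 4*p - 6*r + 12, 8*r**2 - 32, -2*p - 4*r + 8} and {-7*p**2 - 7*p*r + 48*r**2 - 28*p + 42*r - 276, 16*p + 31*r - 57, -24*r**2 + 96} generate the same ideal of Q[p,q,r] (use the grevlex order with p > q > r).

No, the ideals differ.

Since reduced Gröbner bases are canonical representatives of ideals under a given ordering, it suffices to compute and compare them.
Buchberger on the first generating set:
f_1 = p**2 + p*r + 4*p - 6*r + 12, LT = p**2.
f_2 = 8*r**2 - 32, LT = r**2.
f_3 = -2*p - 4*r + 8, LT = p.

S(f_1,f_2): leading monomials are coprime, so the S-polynomial reduces to 0 (Buchberger's first criterion).
S(f_1,f_3): lcm = p**2. S = -p*r + 8*p - 6*r + 12.
  leading term p*r: subtract (1/2*r)·f_3 from -p*r + 8*p - 6*r + 12 → 2*r**2 + 8*p - 10*r + 12
  leading term r**2: subtract (1/4)·f_2 from 2*r**2 + 8*p - 10*r + 12 → 8*p - 10*r + 20
  leading term p: subtract (-4)·f_3 from 8*p - 10*r + 20 → -26*r + 52
  leading term r: no divisor's leading term divides it; move -26*r to the remainder.
  leading term 1: no divisor's leading term divides it; move 52 to the remainder.
  remainder -26*r + 52 ≠ 0; add g_4 = -26*r + 52 to the basis.

S(f_2,f_3): leading monomials are coprime, so the S-polynomial reduces to 0 (Buchberger's first criterion).
S(f_1,g_4): leading monomials are coprime, so the S-polynomial reduces to 0 (Buchberger's first criterion).
S(f_2,g_4): lcm = r**2. S = 2*r - 4.
  leading term r: subtract (-1/13)·g_4 from 2*r - 4 → 0
  remainder 0.

S(f_3,g_4): leading monomials are coprime, so the S-polynomial reduces to 0 (Buchberger's first criterion).
Every S-polynomial of the final basis reduces to 0, so we have a Gröbner basis.
Inter-reduce: drop elements whose leading term is divisible by another's, tail-reduce, and make monic.
Reduced Gröbner basis: {p, r - 2}.

Buchberger on the second generating set:
h_1 = -7*p**2 - 7*p*r + 48*r**2 - 28*p + 42*r - 276, LT = p**2.
h_2 = 16*p + 31*r - 57, LT = p.
h_3 = -24*r**2 + 96, LT = r**2.

S(h_1,h_2): lcm = p**2. S = -15/16*p*r - 48/7*r**2 + 121/16*p - 6*r + 276/7.
  leading term p*r: subtract (-15/256*r)·h_2 from -15/16*p*r - 48/7*r**2 + 121/16*p - 6*r + 276/7 → -9033/1792*r**2 + 121/16*p - 2391/256*r + 276/7
  leading term r**2: subtract (3011/14336)·h_3 from -9033/1792*r**2 + 121/16*p - 2391/256*r + 276/7 → 121/16*p - 2391/256*r + 1233/64
  leading term p: subtract (121/256)·h_2 from 121/16*p - 2391/256*r + 1233/64 → -3071/128*r + 11829/256
  leading term r: no divisor's leading term divides it; move -3071/128*r to the remainder.
  leading term 1: no divisor's leading term divides it; move 11829/256 to the remainder.
  remainder -3071/128*r + 11829/256 ≠ 0; add k_4 = -3071/128*r + 11829/256 to the basis.

S(h_1,h_3): leading monomials are coprime, so the S-polynomial reduces to 0 (Buchberger's first criterion).
S(h_2,h_3): leading monomials are coprime, so the S-polynomial reduces to 0 (Buchberger's first criterion).
S(h_1,k_4): leading monomials are coprime, so the S-polynomial reduces to 0 (Buchberger's first criterion).
S(h_2,k_4): leading monomials are coprime, so the S-polynomial reduces to 0 (Buchberger's first criterion).
S(h_3,k_4): lcm = r**2. S = 11829/6142*r - 4.
  leading term r: subtract (-757056/9431041)·k_4 from 11829/6142*r - 4 → -10971415/37724164
  leading term 1: no divisor's leading term divides it; move -10971415/37724164 to the remainder.
  remainder -10971415/37724164 ≠ 0; add k_5 = -10971415/37724164 to the basis.

S(h_1,k_5): leading monomials are coprime, so the S-polynomial reduces to 0 (Buchberger's first criterion).
S(h_2,k_5): leading monomials are coprime, so the S-polynomial reduces to 0 (Buchberger's first criterion).
S(h_3,k_5): leading monomials are coprime, so the S-polynomial reduces to 0 (Buchberger's first criterion).
S(k_4,k_5): leading monomials are coprime, so the S-polynomial reduces to 0 (Buchberger's first criterion).
Every S-polynomial of the final basis reduces to 0, so we have a Gröbner basis.
Inter-reduce: drop elements whose leading term is divisible by another's, tail-reduce, and make monic.
Reduced Gröbner basis: {1}.

The bases are distinct; the ideals are different.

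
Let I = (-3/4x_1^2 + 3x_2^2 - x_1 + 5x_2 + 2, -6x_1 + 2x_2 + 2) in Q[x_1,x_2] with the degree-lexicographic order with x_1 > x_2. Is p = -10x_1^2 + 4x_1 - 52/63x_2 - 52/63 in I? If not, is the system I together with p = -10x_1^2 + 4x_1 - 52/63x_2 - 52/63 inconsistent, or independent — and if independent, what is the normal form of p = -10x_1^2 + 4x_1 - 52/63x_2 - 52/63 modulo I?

-10x_1^2 + 4x_1 - 52/63x_2 - 52/63 lies in I (it reduces to 0).

First compute the reduced Gröbner basis of I by Buchberger's algorithm.
f_1 = -3/4x_1^2 + 3x_2^2 - x_1 + 5x_2 + 2, LT = x_1^2.
f_2 = -6x_1 + 2x_2 + 2, LT = x_1.

S(f_1,f_2): lcm = x_1^2. S = 1/3x_1x_2 - 4x_2^2 + 5/3x_1 - 20/3x_2 - 8/3.
  reduce S modulo (f_1, f_2):
  remainder -35/9x_2^2 - 6x_2 - 19/9 ≠ 0; add h_3 = -35/9x_2^2 - 6x_2 - 19/9 to the basis.

The other S-polynomials (S(f_1,h_3), S(f_2,h_3)) all reduce to 0 modulo the current basis, so we have a Gröbner basis.
Inter-reduce: drop elements whose leading term is divisible by another's, tail-reduce, and make monic.
Reduced Gröbner basis: {x_2^2 + 54/35x_2 + 19/35, x_1 - 1/3x_2 - 1/3}.
Label its elements g_1 = x_2^2 + 54/35x_2 + 19/35, g_2 = x_1 - 1/3x_2 - 1/3.

Reduce p = -10x_1^2 + 4x_1 - 52/63x_2 - 52/63 modulo G:
  leading term x_1^2: subtract (-10x_1)·g_2 from -10x_1^2 + 4x_1 - 52/63x_2 - 52/63 → -10/3x_1x_2 + 2/3x_1 - 52/63x_2 - 52/63
  leading term x_1x_2: subtract (-10/3x_2)·g_2 from -10/3x_1x_2 + 2/3x_1 - 52/63x_2 - 52/63 → -10/9x_2^2 + 2/3x_1 - 122/63x_2 - 52/63
  leading term x_2^2: subtract (-10/9)·g_1 from -10/9x_2^2 + 2/3x_1 - 122/63x_2 - 52/63 → 2/3x_1 - 2/9x_2 - 2/9
  leading term x_1: subtract (2/3)·g_2 from 2/3x_1 - 2/9x_2 - 2/9 → 0
  normal form = 0.
Since the normal form is 0, p ∈ I.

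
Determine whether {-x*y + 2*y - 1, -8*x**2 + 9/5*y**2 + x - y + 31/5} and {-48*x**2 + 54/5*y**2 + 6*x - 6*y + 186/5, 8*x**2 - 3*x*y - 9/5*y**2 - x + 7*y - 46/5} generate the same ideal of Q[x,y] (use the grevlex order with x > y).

Equality of ideals is decidable: compute both reduced Gröbner bases (unique for the ordering) and check whether they agree.
Buchberger on the first generating set:
f_1 = -x*y + 2*y - 1, LT = x*y.
f_2 = -8*x**2 + 9/5*y**2 + x - y + 31/5, LT = x**2.

S(f_1,f_2): lcm = x**2*y. S = 9/40*y**3 - 15/8*x*y - 1/8*y**2 + x + 31/40*y.
  leading term y**3: no divisor's leading term divides it; move 9/40*y**3 to the remainder.
  leading term x*y: subtract (15/8)·f_1 from -15/8*x*y - 1/8*y**2 + x + 31/40*y → -1/8*y**2 + x - 119/40*y + 15/8
  leading term y**2: no divisor's leading term divides it; move -1/8*y**2 to the remainder.
  leading term x: no divisor's leading term divides it; move x to the remainder.
  leading term y: no divisor's leading term divides it; move -119/40*y to the remainder.
  leading term 1: no divisor's leading term divides it; move 15/8 to the remainder.
  remainder 9/40*y**3 - 1/8*y**2 + x - 119/40*y + 15/8 ≠ 0; add g_3 = 9/40*y**3 - 1/8*y**2 + x - 119/40*y + 15/8 to the basis.

The other S-polynomials (S(f_1,g_3), S(f_2,g_3)) all reduce to 0 modulo the current basis, so we have a Gröbner basis.
Inter-reduce: drop elements whose leading term is divisible by another's, tail-reduce, and make monic.
Reduced Gröbner basis: {y**3 - 5/9*y**2 + 40/9*x - 119/9*y + 25/3, x**2 - 9/40*y**2 - 1/8*x + 1/8*y - 31/40, x*y - 2*y + 1}.

Buchberger on the second generating set:
h_1 = -48*x**2 + 54/5*y**2 + 6*x - 6*y + 186/5, LT = x**2.
h_2 = 8*x**2 - 3*x*y - 9/5*y**2 - x + 7*y - 46/5, LT = x**2.

S(h_1,h_2): lcm = x**2. S = 3/8*x*y - 3/4*y + 3/8.
  leading term x*y: no divisor's leading term divides it; move 3/8*x*y to the remainder.
  leading term y: no divisor's leading term divides it; move -3/4*y to the remainder.
  leading term 1: no divisor's leading term divides it; move 3/8 to the remainder.
  remainder 3/8*x*y - 3/4*y + 3/8 ≠ 0; add k_3 = 3/8*x*y - 3/4*y + 3/8 to the basis.

S(h_1,k_3): lcm = x**2*y. S = -9/40*y**3 + 15/8*x*y + 1/8*y**2 - x - 31/40*y.
  leading term y**3: no divisor's leading term divides it; move -9/40*y**3 to the remainder.
  leading term x*y: subtract (5)·k_3 from 15/8*x*y + 1/8*y**2 - x - 31/40*y → 1/8*y**2 - x + 119/40*y - 15/8
  leading term y**2: no divisor's leading term divides it; move 1/8*y**2 to the remainder.
  leading term x: no divisor's leading term divides it; move -x to the remainder.
  leading term y: no divisor's leading term divides it; move 119/40*y to the remainder.
  leading term 1: no divisor's leading term divides it; move -15/8 to the remainder.
  remainder -9/40*y**3 + 1/8*y**2 - x + 119/40*y - 15/8 ≠ 0; add k_4 = -9/40*y**3 + 1/8*y**2 - x + 119/40*y - 15/8 to the basis.

The other S-polynomials (S(h_2,k_3), S(h_1,k_4), S(h_2,k_4), S(k_3,k_4)) all reduce to 0 modulo the current basis, so we have a Gröbner basis.
Inter-reduce: drop elements whose leading term is divisible by another's, tail-reduce, and make monic.
Reduced Gröbner basis: {y**3 - 5/9*y**2 + 40/9*x - 119/9*y + 25/3, x**2 - 9/40*y**2 - 1/8*x + 1/8*y - 31/40, x*y - 2*y + 1}.

The two bases agree; hence the ideals are identical.

Yes, the ideals are equal.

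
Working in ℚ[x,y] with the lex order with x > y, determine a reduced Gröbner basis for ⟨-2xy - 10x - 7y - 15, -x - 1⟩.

This is the nonlinear analogue of row-reducing a linear system.

f_1 = -2xy - 10x - 7y - 15, LT = xy.
f_2 = -x - 1, LT = x.

S(f_1,f_2): lcm = xy. S = 5x + 5/2y + 15/2.
  reduce S modulo (f_1, f_2):
  remainder 5/2y + 5/2 ≠ 0; add g_3 = 5/2y + 5/2 to the basis.

The other S-polynomials (S(f_1,g_3), S(f_2,g_3)) all reduce to 0 modulo the current basis, so we have a Gröbner basis.
Inter-reduce: drop elements whose leading term is divisible by another's, tail-reduce, and make monic.

G = {x + 1, y + 1}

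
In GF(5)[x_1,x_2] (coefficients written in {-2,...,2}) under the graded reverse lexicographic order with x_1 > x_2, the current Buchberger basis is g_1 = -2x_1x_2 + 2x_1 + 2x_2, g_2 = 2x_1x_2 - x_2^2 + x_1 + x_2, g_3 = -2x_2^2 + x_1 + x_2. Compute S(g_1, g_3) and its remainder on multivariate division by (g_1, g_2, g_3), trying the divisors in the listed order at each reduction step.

lcm(LM(g_1), LM(g_3)) = x_1x_2^2.
S = (lcm/LT(g_1))·g_1 − (lcm/LT(g_3))·g_3 = -2x_1^2 + 2x_1x_2 - x_2^2.
Reduce S modulo (g_1, g_2, g_3) in that order:
  leading term x_1^2: no divisor's leading term divides it; move -2x_1^2 to the remainder.
  leading term x_1x_2: subtract (-1)·g_1 from 2x_1x_2 - x_2^2 → -x_2^2 + 2x_1 + 2x_2
  leading term x_2^2: subtract (-2)·g_3 from -x_2^2 + 2x_1 + 2x_2 → -x_1 - x_2
  leading term x_1: no divisor's leading term divides it; move -x_1 to the remainder.
  leading term x_2: no divisor's leading term divides it; move -x_2 to the remainder.
The remainder -2x_1^2 - x_1 - x_2 is nonzero, so it would be added as the next basis element.

S(g_1, g_3) = -2x_1^2 + 2x_1x_2 - x_2^2; remainder on division = -2x_1^2 - x_1 - x_2.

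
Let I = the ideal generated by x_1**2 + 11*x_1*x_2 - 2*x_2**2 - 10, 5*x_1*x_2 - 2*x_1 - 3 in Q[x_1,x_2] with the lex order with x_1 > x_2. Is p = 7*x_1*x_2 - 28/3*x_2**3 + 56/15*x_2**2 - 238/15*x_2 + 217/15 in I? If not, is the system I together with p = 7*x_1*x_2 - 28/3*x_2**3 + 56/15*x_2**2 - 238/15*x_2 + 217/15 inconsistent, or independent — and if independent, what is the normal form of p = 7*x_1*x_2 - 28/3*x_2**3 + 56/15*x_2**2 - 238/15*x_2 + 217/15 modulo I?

7*x_1*x_2 - 28/3*x_2**3 + 56/15*x_2**2 - 238/15*x_2 + 217/15 lies in I (it reduces to 0).

First compute the reduced Gröbner basis of I by Buchberger's algorithm.
f_1 = x_1**2 + 11*x_1*x_2 - 2*x_2**2 - 10, LT = x_1**2.
f_2 = 5*x_1*x_2 - 2*x_1 - 3, LT = x_1*x_2.

S(f_1,f_2): lcm = x_1**2*x_2. S = 2/5*x_1**2 + 11*x_1*x_2**2 + 3/5*x_1 - 2*x_2**3 - 10*x_2.
  leading term x_1**2: subtract (2/5)·f_1 from 2/5*x_1**2 + 11*x_1*x_2**2 + 3/5*x_1 - 2*x_2**3 - 10*x_2 → 11*x_1*x_2**2 - 22/5*x_1*x_2 + 3/5*x_1 - 2*x_2**3 + 4/5*x_2**2 - 10*x_2 + 4
  leading term x_1*x_2**2: subtract (11/5*x_2)·f_2 from 11*x_1*x_2**2 - 22/5*x_1*x_2 + 3/5*x_1 - 2*x_2**3 + 4/5*x_2**2 - 10*x_2 + 4 → 3/5*x_1 - 2*x_2**3 + 4/5*x_2**2 - 17/5*x_2 + 4
  leading term x_1: no divisor's leading term divides it; move 3/5*x_1 to the remainder.
  leading term x_2**3: no divisor's leading term divides it; move -2*x_2**3 to the remainder.
  leading term x_2**2: no divisor's leading term divides it; move 4/5*x_2**2 to the remainder.
  leading term x_2: no divisor's leading term divides it; move -17/5*x_2 to the remainder.
  leading term 1: no divisor's leading term divides it; move 4 to the remainder.
  remainder 3/5*x_1 - 2*x_2**3 + 4/5*x_2**2 - 17/5*x_2 + 4 ≠ 0; add h_3 = 3/5*x_1 - 2*x_2**3 + 4/5*x_2**2 - 17/5*x_2 + 4 to the basis.

S(f_2,h_3): lcm = x_1*x_2. S = -2/5*x_1 + 10/3*x_2**4 - 4/3*x_2**3 + 17/3*x_2**2 - 20/3*x_2 - 3/5.
  leading term x_1: subtract (-2/3)·h_3 from -2/5*x_1 + 10/3*x_2**4 - 4/3*x_2**3 + 17/3*x_2**2 - 20/3*x_2 - 3/5 → 10/3*x_2**4 - 8/3*x_2**3 + 31/5*x_2**2 - 134/15*x_2 + 31/15
  leading term x_2**4: no divisor's leading term divides it; move 10/3*x_2**4 to the remainder.
  leading term x_2**3: no divisor's leading term divides it; move -8/3*x_2**3 to the remainder.
  leading term x_2**2: no divisor's leading term divides it; move 31/5*x_2**2 to the remainder.
  leading term x_2: no divisor's leading term divides it; move -134/15*x_2 to the remainder.
  leading term 1: no divisor's leading term divides it; move 31/15 to the remainder.
  remainder 10/3*x_2**4 - 8/3*x_2**3 + 31/5*x_2**2 - 134/15*x_2 + 31/15 ≠ 0; add h_4 = 10/3*x_2**4 - 8/3*x_2**3 + 31/5*x_2**2 - 134/15*x_2 + 31/15 to the basis.

The other S-polynomials (S(f_1,h_3), S(f_1,h_4), S(f_2,h_4), S(h_3,h_4)) all reduce to 0 modulo the current basis, so we have a Gröbner basis.
Inter-reduce: drop elements whose leading term is divisible by another's, tail-reduce, and make monic.
Reduced Gröbner basis: {x_1 - 10/3*x_2**3 + 4/3*x_2**2 - 17/3*x_2 + 20/3, x_2**4 - 4/5*x_2**3 + 93/50*x_2**2 - 67/25*x_2 + 31/50}.
Label its elements g_1 = x_1 - 10/3*x_2**3 + 4/3*x_2**2 - 17/3*x_2 + 20/3, g_2 = x_2**4 - 4/5*x_2**3 + 93/50*x_2**2 - 67/25*x_2 + 31/50.

Reduce p = 7*x_1*x_2 - 28/3*x_2**3 + 56/15*x_2**2 - 238/15*x_2 + 217/15 modulo G:
  leading term x_1*x_2: subtract (7*x_2)·g_1 from 7*x_1*x_2 - 28/3*x_2**3 + 56/15*x_2**2 - 238/15*x_2 + 217/15 → 70/3*x_2**4 - 56/3*x_2**3 + 217/5*x_2**2 - 938/15*x_2 + 217/15
  leading term x_2**4: subtract (70/3)·g_2 from 70/3*x_2**4 - 56/3*x_2**3 + 217/5*x_2**2 - 938/15*x_2 + 217/15 → 0
  normal form = 0.
Since the normal form is 0, p ∈ I.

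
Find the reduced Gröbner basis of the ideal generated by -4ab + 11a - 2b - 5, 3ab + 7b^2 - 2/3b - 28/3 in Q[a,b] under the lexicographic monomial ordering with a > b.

The reduced Gröbner basis is the canonical form of the ideal for this ordering.

f_1 = -4ab + 11a - 2b - 5, LT = ab.
f_2 = 3ab + 7b^2 - 2/3b - 28/3, LT = ab.

S(f_1,f_2): lcm = ab. S = -11/4a - 7/3b^2 + 13/18b + 157/36.
  leading term a: no divisor's leading term divides it; move -11/4a to the remainder.
  leading term b^2: no divisor's leading term divides it; move -7/3b^2 to the remainder.
  leading term b: no divisor's leading term divides it; move 13/18b to the remainder.
  leading term 1: no divisor's leading term divides it; move 157/36 to the remainder.
  remainder -11/4a - 7/3b^2 + 13/18b + 157/36 ≠ 0; add g_3 = -11/4a - 7/3b^2 + 13/18b + 157/36 to the basis.

S(f_1,g_3): lcm = ab. S = -11/4a - 28/33b^3 + 26/99b^2 + 413/198b + 5/4.
  leading term a: subtract (1)·g_3 from -11/4a - 28/33b^3 + 26/99b^2 + 413/198b + 5/4 → -28/33b^3 + 257/99b^2 + 15/11b - 28/9
  leading term b^3: no divisor's leading term divides it; move -28/33b^3 to the remainder.
  leading term b^2: no divisor's leading term divides it; move 257/99b^2 to the remainder.
  leading term b: no divisor's leading term divides it; move 15/11b to the remainder.
  leading term 1: no divisor's leading term divides it; move -28/9 to the remainder.
  remainder -28/33b^3 + 257/99b^2 + 15/11b - 28/9 ≠ 0; add g_4 = -28/33b^3 + 257/99b^2 + 15/11b - 28/9 to the basis.

The other S-polynomials (S(f_2,g_3), S(f_1,g_4), S(f_2,g_4), S(g_3,g_4)) all reduce to 0 modulo the current basis, so we have a Gröbner basis.
Inter-reduce: drop elements whose leading term is divisible by another's, tail-reduce, and make monic.

G = {a + 28/33b^2 - 26/99b - 157/99, b^3 - 257/84b^2 - 45/28b + 11/3}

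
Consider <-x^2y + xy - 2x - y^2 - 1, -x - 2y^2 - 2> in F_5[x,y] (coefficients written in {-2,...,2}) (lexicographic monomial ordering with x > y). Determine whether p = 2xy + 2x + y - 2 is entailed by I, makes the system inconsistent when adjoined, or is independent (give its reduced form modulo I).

First compute the reduced Gröbner basis of I by Buchberger's algorithm.
f_1 = -x^2y + xy - 2x - y^2 - 1, LT = x^2y.
f_2 = -x - 2y^2 - 2, LT = x.

S(f_1,f_2): lcm = x^2y. S = -2xy^3 + 2xy + 2x + y^2 + 1.
  leading term xy^3: subtract (2y^3)·f_2 from -2xy^3 + 2xy + 2x + y^2 + 1 → 2xy + 2x - y^5 - y^3 + y^2 + 1
  leading term xy: subtract (-2y)·f_2 from 2xy + 2x - y^5 - y^3 + y^2 + 1 → 2x - y^5 + y^2 + y + 1
  leading term x: subtract (-2)·f_2 from 2x - y^5 + y^2 + y + 1 → -y^5 + 2y^2 + y + 2
  leading term y^5: no divisor's leading term divides it; move -y^5 to the remainder.
  leading term y^2: no divisor's leading term divides it; move 2y^2 to the remainder.
  leading term y: no divisor's leading term divides it; move y to the remainder.
  leading term 1: no divisor's leading term divides it; move 2 to the remainder.
  remainder -y^5 + 2y^2 + y + 2 ≠ 0; add h_3 = -y^5 + 2y^2 + y + 2 to the basis.

S(f_1,h_3): lcm = x^2y^5. S = 2x^2y^2 + x^2y + 2x^2 - xy^5 + 2xy^4 + y^6 + y^4.
  leading term x^2y^2: subtract (-2y)·f_1 from 2x^2y^2 + x^2y + 2x^2 - xy^5 + 2xy^4 + y^6 + y^4 → x^2y + 2x^2 - xy^5 + 2xy^4 + 2xy^2 + xy + y^6 + y^4 - 2y^3 - 2y
  leading term x^2y: subtract (-1)·f_1 from x^2y + 2x^2 - xy^5 + 2xy^4 + 2xy^2 + xy + y^6 + y^4 - 2y^3 - 2y → 2x^2 - xy^5 + 2xy^4 + 2xy^2 + 2xy - 2x + y^6 + y^4 - 2y^3 - y^2 - 2y - 1
  leading term x^2: subtract (-2x)·f_2 from 2x^2 - xy^5 + 2xy^4 + 2xy^2 + 2xy - 2x + y^6 + y^4 - 2y^3 - y^2 - 2y - 1 → -xy^5 + 2xy^4 - 2xy^2 + 2xy - x + y^6 + y^4 - 2y^3 - y^2 - 2y - 1
  leading term xy^5: subtract (y^5)·f_2 from -xy^5 + 2xy^4 - 2xy^2 + 2xy - x + y^6 + y^4 - 2y^3 - y^2 - 2y - 1 → 2xy^4 - 2xy^2 + 2xy - x + 2y^7 + y^6 + 2y^5 + y^4 - 2y^3 - y^2 - 2y - 1
  leading term xy^4: subtract (-2y^4)·f_2 from 2xy^4 - 2xy^2 + 2xy - x + 2y^7 + y^6 + 2y^5 + y^4 - 2y^3 - y^2 - 2y - 1 → -2xy^2 + 2xy - x + 2y^7 + 2y^6 + 2y^5 + 2y^4 - 2y^3 - y^2 - 2y - 1
  leading term xy^2: subtract (2y^2)·f_2 from -2xy^2 + 2xy - x + 2y^7 + 2y^6 + 2y^5 + 2y^4 - 2y^3 - y^2 - 2y - 1 → 2xy - x + 2y^7 + 2y^6 + 2y^5 + y^4 - 2y^3 - 2y^2 - 2y - 1
  leading term xy: subtract (-2y)·f_2 from 2xy - x + 2y^7 + 2y^6 + 2y^5 + y^4 - 2y^3 - 2y^2 - 2y - 1 → -x + 2y^7 + 2y^6 + 2y^5 + y^4 - y^3 - 2y^2 - y - 1
  leading term x: subtract (1)·f_2 from -x + 2y^7 + 2y^6 + 2y^5 + y^4 - y^3 - 2y^2 - y - 1 → 2y^7 + 2y^6 + 2y^5 + y^4 - y^3 - y + 1
  leading term y^7: subtract (-2y^2)·h_3 from 2y^7 + 2y^6 + 2y^5 + y^4 - y^3 - y + 1 → 2y^6 + 2y^5 + y^3 - y^2 - y + 1
  leading term y^6: subtract (-2y)·h_3 from 2y^6 + 2y^5 + y^3 - y^2 - y + 1 → 2y^5 + y^2 - 2y + 1
  leading term y^5: subtract (-2)·h_3 from 2y^5 + y^2 - 2y + 1 → 0
  remainder 0.

S(f_2,h_3): leading monomials are coprime, so the S-polynomial reduces to 0 (Buchberger's first criterion).
Every S-polynomial of the final basis reduces to 0, so we have a Gröbner basis.
Inter-reduce: drop elements whose leading term is divisible by another's, tail-reduce, and make monic.
Reduced Gröbner basis: {x + 2y^2 + 2, y^5 - 2y^2 - y - 2}.
Label its elements g_1 = x + 2y^2 + 2, g_2 = y^5 - 2y^2 - y - 2.

Reduce p = 2xy + 2x + y - 2 modulo G:
  leading term xy: subtract (2y)·g_1 from 2xy + 2x + y - 2 → 2x + y^3 + 2y - 2
  leading term x: subtract (2)·g_1 from 2x + y^3 + 2y - 2 → y^3 + y^2 + 2y - 1
  leading term y^3: no divisor's leading term divides it; move y^3 to the remainder.
  leading term y^2: no divisor's leading term divides it; move y^2 to the remainder.
  leading term y: no divisor's leading term divides it; move 2y to the remainder.
  leading term 1: no divisor's leading term divides it; move -1 to the remainder.
  normal form = y^3 + y^2 + 2y - 1.
The normal form is nonzero, so p ∉ I. Since p minus its normal form lies in I, I + (p) = I + (r) where r = y^3 + y^2 + 2y - 1; decide whether this ideal is the whole ring.
Run Buchberger on G together with r (pairs among the g_i already reduce to 0 since G is a Gröbner basis):
g_1 = x + 2y^2 + 2, LT = x.
g_2 = y^5 - 2y^2 - y - 2, LT = y^5.
r = y^3 + y^2 + 2y - 1, LT = y^3.

S(g_1,g_2): leading monomials are coprime, so the S-polynomial reduces to 0 (Buchberger's first criterion).
S(g_1,r): leading monomials are coprime, so the S-polynomial reduces to 0 (Buchberger's first criterion).
S(g_2,r): lcm = y^5. S = -y^4 - 2y^3 - y^2 - y - 2.
  leading term y^4: subtract (-y)·r from -y^4 - 2y^3 - y^2 - y - 2 → -y^3 + y^2 - 2y - 2
  leading term y^3: subtract (-1)·r from -y^3 + y^2 - 2y - 2 → 2y^2 + 2
  leading term y^2: no divisor's leading term divides it; move 2y^2 to the remainder.
  leading term 1: no divisor's leading term divides it; move 2 to the remainder.
  remainder 2y^2 + 2 ≠ 0; add m_4 = 2y^2 + 2 to the basis.

S(g_1,m_4): leading monomials are coprime, so the S-polynomial reduces to 0 (Buchberger's first criterion).
S(g_2,m_4): lcm = y^5. S = -y^3 - 2y^2 - y - 2.
  leading term y^3: subtract (-1)·r from -y^3 - 2y^2 - y - 2 → -y^2 + y + 2
  leading term y^2: subtract (2)·m_4 from -y^2 + y + 2 → y - 2
  leading term y: no divisor's leading term divides it; move y to the remainder.
  leading term 1: no divisor's leading term divides it; move -2 to the remainder.
  remainder y - 2 ≠ 0; add m_5 = y - 2 to the basis.

S(r,m_4): lcm = y^3. S = y^2 + y - 1.
  leading term y^2: subtract (-2)·m_4 from y^2 + y - 1 → y - 2
  leading term y: subtract (1)·m_5 from y - 2 → 0
  remainder 0.

S(g_1,m_5): leading monomials are coprime, so the S-polynomial reduces to 0 (Buchberger's first criterion).
S(g_2,m_5): lcm = y^5. S = 2y^4 - 2y^2 - y - 2.
  leading term y^4: subtract (2y)·r from 2y^4 - 2y^2 - y - 2 → -2y^3 - y^2 + y - 2
  leading term y^3: subtract (-2)·r from -2y^3 - y^2 + y - 2 → y^2 + 1
  leading term y^2: subtract (-2)·m_4 from y^2 + 1 → 0
  remainder 0.

S(r,m_5): lcm = y^3. S = -2y^2 + 2y - 1.
  leading term y^2: subtract (-1)·m_4 from -2y^2 + 2y - 1 → 2y + 1
  leading term y: subtract (2)·m_5 from 2y + 1 → 0
  remainder 0.

S(m_4,m_5): lcm = y^2. S = 2y + 1.
  leading term y: subtract (2)·m_5 from 2y + 1 → 0
  remainder 0.

Every S-polynomial of the final basis reduces to 0, so we have a Gröbner basis.
Inter-reduce: drop elements whose leading term is divisible by another's, tail-reduce, and make monic.
Reduced Gröbner basis: {x, y - 2}.
The reduced Gröbner basis of I + (p) is {x, y - 2} ≠ {1}, a proper ideal, so the enlarged system stays consistent: p is independent of I, with normal form y^3 + y^2 + 2y - 1.

2xy + 2x + y - 2 is independent of I; its normal form modulo I is y^3 + y^2 + 2y - 1.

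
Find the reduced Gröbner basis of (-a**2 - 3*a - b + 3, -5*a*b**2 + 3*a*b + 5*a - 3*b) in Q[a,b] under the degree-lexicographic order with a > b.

f_1 = -a**2 - 3*a - b + 3, LT = a**2.
f_2 = -5*a*b**2 + 3*a*b + 5*a - 3*b, LT = a*b**2.

S(f_1,f_2): lcm = a**2*b**2. S = 3/5*a**2*b + 3*a*b**2 + b**3 + a**2 - 3/5*a*b - 3*b**2.
  leading term a**2*b: subtract (-3/5*b)·f_1 from 3/5*a**2*b + 3*a*b**2 + b**3 + a**2 - 3/5*a*b - 3*b**2 → 3*a*b**2 + b**3 + a**2 - 12/5*a*b - 18/5*b**2 + 9/5*b
  leading term a*b**2: subtract (-3/5)·f_2 from 3*a*b**2 + b**3 + a**2 - 12/5*a*b - 18/5*b**2 + 9/5*b → b**3 + a**2 - 3/5*a*b - 18/5*b**2 + 3*a
  leading term b**3: no divisor's leading term divides it; move b**3 to the remainder.
  leading term a**2: subtract (-1)·f_1 from a**2 - 3/5*a*b - 18/5*b**2 + 3*a → -3/5*a*b - 18/5*b**2 - b + 3
  leading term a*b: no divisor's leading term divides it; move -3/5*a*b to the remainder.
  leading term b**2: no divisor's leading term divides it; move -18/5*b**2 to the remainder.
  leading term b: no divisor's leading term divides it; move -b to the remainder.
  leading term 1: no divisor's leading term divides it; move 3 to the remainder.
  remainder b**3 - 3/5*a*b - 18/5*b**2 - b + 3 ≠ 0; add g_3 = b**3 - 3/5*a*b - 18/5*b**2 - b + 3 to the basis.

The other S-polynomials (S(f_1,g_3), S(f_2,g_3)) all reduce to 0 modulo the current basis, so we have a Gröbner basis.

G = {a*b**2 - 3/5*a*b - a + 3/5*b, b**3 - 3/5*a*b - 18/5*b**2 - b + 3, a**2 + 3*a + b - 3}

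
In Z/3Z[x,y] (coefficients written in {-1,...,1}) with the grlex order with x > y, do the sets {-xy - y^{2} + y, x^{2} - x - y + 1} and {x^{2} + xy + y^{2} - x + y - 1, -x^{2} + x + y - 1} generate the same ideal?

Two ideals are equal iff their reduced Gröbner bases coincide (the reduced basis is unique for a fixed ordering).
Buchberger on the first generating set:
f_1 = -xy - y^{2} + y, LT = xy.
f_2 = x^{2} - x - y + 1, LT = x^{2}.

S(f_1,f_2): lcm = x^{2}y. S = xy^{2} + y^{2} - y.
  reduce S modulo (f_1, f_2):
  remainder -y^{3} - y^{2} - y ≠ 0; add g_3 = -y^{3} - y^{2} - y to the basis.

The other S-polynomials (S(f_1,g_3), S(f_2,g_3)) all reduce to 0 modulo the current basis, so we have a Gröbner basis.
Inter-reduce: drop elements whose leading term is divisible by another's, tail-reduce, and make monic.
Reduced Gröbner basis: {y^{3} + y^{2} + y, x^{2} - x - y + 1, xy + y^{2} - y}.

Buchberger on the second generating set:
h_1 = x^{2} + xy + y^{2} - x + y - 1, LT = x^{2}.
h_2 = -x^{2} + x + y - 1, LT = x^{2}.

S(h_1,h_2): lcm = x^{2}. S = xy + y^{2} - y + 1.
  reduce S modulo (h_1, h_2):
  remainder xy + y^{2} - y + 1 ≠ 0; add k_3 = xy + y^{2} - y + 1 to the basis.

S(h_1,k_3): lcm = x^{2}y. S = y^{3} + y^{2} - x - y.
  reduce S modulo (h_1, h_2, k_3):
  remainder y^{3} + y^{2} - x - y ≠ 0; add k_4 = y^{3} + y^{2} - x - y to the basis.

The other S-polynomials (S(h_2,k_3), S(h_1,k_4), S(h_2,k_4), S(k_3,k_4)) all reduce to 0 modulo the current basis, so we have a Gröbner basis.
Inter-reduce: drop elements whose leading term is divisible by another's, tail-reduce, and make monic.
Reduced Gröbner basis: {y^{3} + y^{2} - x - y, x^{2} - x - y + 1, xy + y^{2} - y + 1}.

These differ, so the ideals are not equal.

No, the ideals differ.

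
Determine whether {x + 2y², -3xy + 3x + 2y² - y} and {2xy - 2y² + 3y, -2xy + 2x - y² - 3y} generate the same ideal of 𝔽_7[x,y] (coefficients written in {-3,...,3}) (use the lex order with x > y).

Two ideals are equal iff their reduced Gröbner bases coincide (the reduced basis is unique for a fixed ordering).
Buchberger on the first generating set:
f_1 = x + 2y², LT = x.
f_2 = -3xy + 3x + 2y² - y, LT = xy.

S(f_1,f_2): lcm = xy. S = x + 2y³ + 3y² + 2y.
  reduce S modulo (f_1, f_2):
  remainder 2y³ + y² + 2y ≠ 0; add g_3 = 2y³ + y² + 2y to the basis.

The other S-polynomials (S(f_1,g_3), S(f_2,g_3)) all reduce to 0 modulo the current basis, so we have a Gröbner basis.
Inter-reduce: drop elements whose leading term is divisible by another's, tail-reduce, and make monic.
Reduced Gröbner basis: {x + 2y², y³ - 3y² + y}.

Buchberger on the second generating set:
h_1 = 2xy - 2y² + 3y, LT = xy.
h_2 = -2xy + 2x - y² - 3y, LT = xy.

S(h_1,h_2): lcm = xy. S = x + 2y².
  reduce S modulo (h_1, h_2):
  remainder x + 2y² ≠ 0; add k_3 = x + 2y² to the basis.

S(h_1,k_3): lcm = xy. S = -2y³ - y² - 2y.
  reduce S modulo (h_1, h_2, k_3):
  remainder -2y³ - y² - 2y ≠ 0; add k_4 = -2y³ - y² - 2y to the basis.

The other S-polynomials (S(h_2,k_3), S(h_1,k_4), S(h_2,k_4), S(k_3,k_4)) all reduce to 0 modulo the current basis, so we have a Gröbner basis.
Inter-reduce: drop elements whose leading term is divisible by another's, tail-reduce, and make monic.
Reduced Gröbner basis: {x + 2y², y³ - 3y² + y}.

These coincide, so the ideals are equal.

Yes, the ideals are equal.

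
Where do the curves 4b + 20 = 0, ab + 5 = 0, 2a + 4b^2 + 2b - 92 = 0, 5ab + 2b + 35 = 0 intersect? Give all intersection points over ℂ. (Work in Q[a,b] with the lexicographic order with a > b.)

{(1, -5)}

Compute a lex Gröbner basis by Buchberger's algorithm.
f_1 = 4b + 20, LT = b.
f_2 = ab + 5, LT = ab.
f_3 = 2a + 4b^2 + 2b - 92, LT = a.
f_4 = 5ab + 2b + 35, LT = ab.

The S-polynomials (S(f_1,f_2), S(f_1,f_3), S(f_1,f_4), S(f_2,f_3), S(f_2,f_4), S(f_3,f_4)) all reduce to 0 modulo the current basis, so we have a Gröbner basis.
Inter-reduce: drop elements whose leading term is divisible by another's, tail-reduce, and make monic.
Reduced Gröbner basis: {a - 1, b + 5}.

Elimination: the polynomial b + 5 lies in the elimination ideal for b, so b ∈ {-5}. For each such b, the remaining basis elements (now univariate) give the rest of the solution.
  b = -5: the earlier basis element becomes a - 1 = 0, giving a = 1 — point (1, -5).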